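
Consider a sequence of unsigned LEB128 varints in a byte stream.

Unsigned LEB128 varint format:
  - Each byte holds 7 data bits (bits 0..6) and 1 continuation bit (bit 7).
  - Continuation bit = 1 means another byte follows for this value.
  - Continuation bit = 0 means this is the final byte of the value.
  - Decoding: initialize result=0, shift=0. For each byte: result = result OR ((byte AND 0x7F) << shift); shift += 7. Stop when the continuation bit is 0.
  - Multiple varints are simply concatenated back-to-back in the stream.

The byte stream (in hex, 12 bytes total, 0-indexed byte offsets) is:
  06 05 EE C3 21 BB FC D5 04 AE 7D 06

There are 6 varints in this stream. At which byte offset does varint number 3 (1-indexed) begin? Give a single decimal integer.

  byte[0]=0x06 cont=0 payload=0x06=6: acc |= 6<<0 -> acc=6 shift=7 [end]
Varint 1: bytes[0:1] = 06 -> value 6 (1 byte(s))
  byte[1]=0x05 cont=0 payload=0x05=5: acc |= 5<<0 -> acc=5 shift=7 [end]
Varint 2: bytes[1:2] = 05 -> value 5 (1 byte(s))
  byte[2]=0xEE cont=1 payload=0x6E=110: acc |= 110<<0 -> acc=110 shift=7
  byte[3]=0xC3 cont=1 payload=0x43=67: acc |= 67<<7 -> acc=8686 shift=14
  byte[4]=0x21 cont=0 payload=0x21=33: acc |= 33<<14 -> acc=549358 shift=21 [end]
Varint 3: bytes[2:5] = EE C3 21 -> value 549358 (3 byte(s))
  byte[5]=0xBB cont=1 payload=0x3B=59: acc |= 59<<0 -> acc=59 shift=7
  byte[6]=0xFC cont=1 payload=0x7C=124: acc |= 124<<7 -> acc=15931 shift=14
  byte[7]=0xD5 cont=1 payload=0x55=85: acc |= 85<<14 -> acc=1408571 shift=21
  byte[8]=0x04 cont=0 payload=0x04=4: acc |= 4<<21 -> acc=9797179 shift=28 [end]
Varint 4: bytes[5:9] = BB FC D5 04 -> value 9797179 (4 byte(s))
  byte[9]=0xAE cont=1 payload=0x2E=46: acc |= 46<<0 -> acc=46 shift=7
  byte[10]=0x7D cont=0 payload=0x7D=125: acc |= 125<<7 -> acc=16046 shift=14 [end]
Varint 5: bytes[9:11] = AE 7D -> value 16046 (2 byte(s))
  byte[11]=0x06 cont=0 payload=0x06=6: acc |= 6<<0 -> acc=6 shift=7 [end]
Varint 6: bytes[11:12] = 06 -> value 6 (1 byte(s))

Answer: 2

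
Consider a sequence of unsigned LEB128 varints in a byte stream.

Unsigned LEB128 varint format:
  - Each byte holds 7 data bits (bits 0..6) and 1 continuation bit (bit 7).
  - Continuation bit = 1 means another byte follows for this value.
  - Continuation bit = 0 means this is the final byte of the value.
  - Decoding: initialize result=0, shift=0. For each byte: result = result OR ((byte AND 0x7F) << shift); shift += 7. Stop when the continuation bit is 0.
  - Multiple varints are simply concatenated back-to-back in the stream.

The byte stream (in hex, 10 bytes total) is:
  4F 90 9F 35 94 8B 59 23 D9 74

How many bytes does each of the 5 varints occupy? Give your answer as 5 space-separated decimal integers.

  byte[0]=0x4F cont=0 payload=0x4F=79: acc |= 79<<0 -> acc=79 shift=7 [end]
Varint 1: bytes[0:1] = 4F -> value 79 (1 byte(s))
  byte[1]=0x90 cont=1 payload=0x10=16: acc |= 16<<0 -> acc=16 shift=7
  byte[2]=0x9F cont=1 payload=0x1F=31: acc |= 31<<7 -> acc=3984 shift=14
  byte[3]=0x35 cont=0 payload=0x35=53: acc |= 53<<14 -> acc=872336 shift=21 [end]
Varint 2: bytes[1:4] = 90 9F 35 -> value 872336 (3 byte(s))
  byte[4]=0x94 cont=1 payload=0x14=20: acc |= 20<<0 -> acc=20 shift=7
  byte[5]=0x8B cont=1 payload=0x0B=11: acc |= 11<<7 -> acc=1428 shift=14
  byte[6]=0x59 cont=0 payload=0x59=89: acc |= 89<<14 -> acc=1459604 shift=21 [end]
Varint 3: bytes[4:7] = 94 8B 59 -> value 1459604 (3 byte(s))
  byte[7]=0x23 cont=0 payload=0x23=35: acc |= 35<<0 -> acc=35 shift=7 [end]
Varint 4: bytes[7:8] = 23 -> value 35 (1 byte(s))
  byte[8]=0xD9 cont=1 payload=0x59=89: acc |= 89<<0 -> acc=89 shift=7
  byte[9]=0x74 cont=0 payload=0x74=116: acc |= 116<<7 -> acc=14937 shift=14 [end]
Varint 5: bytes[8:10] = D9 74 -> value 14937 (2 byte(s))

Answer: 1 3 3 1 2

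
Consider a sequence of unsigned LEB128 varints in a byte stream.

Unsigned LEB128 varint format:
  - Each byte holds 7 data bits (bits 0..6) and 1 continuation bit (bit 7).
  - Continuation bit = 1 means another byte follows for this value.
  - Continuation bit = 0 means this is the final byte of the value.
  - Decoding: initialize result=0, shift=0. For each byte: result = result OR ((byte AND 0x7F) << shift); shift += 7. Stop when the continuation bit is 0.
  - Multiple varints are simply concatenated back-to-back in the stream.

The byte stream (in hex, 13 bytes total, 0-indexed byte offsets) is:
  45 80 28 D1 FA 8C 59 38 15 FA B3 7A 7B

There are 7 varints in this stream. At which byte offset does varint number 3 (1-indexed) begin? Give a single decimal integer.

Answer: 3

Derivation:
  byte[0]=0x45 cont=0 payload=0x45=69: acc |= 69<<0 -> acc=69 shift=7 [end]
Varint 1: bytes[0:1] = 45 -> value 69 (1 byte(s))
  byte[1]=0x80 cont=1 payload=0x00=0: acc |= 0<<0 -> acc=0 shift=7
  byte[2]=0x28 cont=0 payload=0x28=40: acc |= 40<<7 -> acc=5120 shift=14 [end]
Varint 2: bytes[1:3] = 80 28 -> value 5120 (2 byte(s))
  byte[3]=0xD1 cont=1 payload=0x51=81: acc |= 81<<0 -> acc=81 shift=7
  byte[4]=0xFA cont=1 payload=0x7A=122: acc |= 122<<7 -> acc=15697 shift=14
  byte[5]=0x8C cont=1 payload=0x0C=12: acc |= 12<<14 -> acc=212305 shift=21
  byte[6]=0x59 cont=0 payload=0x59=89: acc |= 89<<21 -> acc=186858833 shift=28 [end]
Varint 3: bytes[3:7] = D1 FA 8C 59 -> value 186858833 (4 byte(s))
  byte[7]=0x38 cont=0 payload=0x38=56: acc |= 56<<0 -> acc=56 shift=7 [end]
Varint 4: bytes[7:8] = 38 -> value 56 (1 byte(s))
  byte[8]=0x15 cont=0 payload=0x15=21: acc |= 21<<0 -> acc=21 shift=7 [end]
Varint 5: bytes[8:9] = 15 -> value 21 (1 byte(s))
  byte[9]=0xFA cont=1 payload=0x7A=122: acc |= 122<<0 -> acc=122 shift=7
  byte[10]=0xB3 cont=1 payload=0x33=51: acc |= 51<<7 -> acc=6650 shift=14
  byte[11]=0x7A cont=0 payload=0x7A=122: acc |= 122<<14 -> acc=2005498 shift=21 [end]
Varint 6: bytes[9:12] = FA B3 7A -> value 2005498 (3 byte(s))
  byte[12]=0x7B cont=0 payload=0x7B=123: acc |= 123<<0 -> acc=123 shift=7 [end]
Varint 7: bytes[12:13] = 7B -> value 123 (1 byte(s))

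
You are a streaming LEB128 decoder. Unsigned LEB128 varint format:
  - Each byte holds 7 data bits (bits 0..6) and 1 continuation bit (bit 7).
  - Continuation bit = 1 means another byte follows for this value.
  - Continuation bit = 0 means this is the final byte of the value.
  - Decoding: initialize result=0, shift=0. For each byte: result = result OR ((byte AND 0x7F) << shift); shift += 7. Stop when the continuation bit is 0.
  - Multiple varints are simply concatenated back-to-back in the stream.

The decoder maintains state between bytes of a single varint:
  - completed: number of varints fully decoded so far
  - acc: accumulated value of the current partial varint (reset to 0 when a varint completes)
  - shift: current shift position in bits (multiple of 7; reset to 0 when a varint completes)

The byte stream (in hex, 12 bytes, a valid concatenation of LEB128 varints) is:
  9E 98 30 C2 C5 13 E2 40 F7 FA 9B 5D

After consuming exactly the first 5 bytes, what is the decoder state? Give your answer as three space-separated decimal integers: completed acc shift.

byte[0]=0x9E cont=1 payload=0x1E: acc |= 30<<0 -> completed=0 acc=30 shift=7
byte[1]=0x98 cont=1 payload=0x18: acc |= 24<<7 -> completed=0 acc=3102 shift=14
byte[2]=0x30 cont=0 payload=0x30: varint #1 complete (value=789534); reset -> completed=1 acc=0 shift=0
byte[3]=0xC2 cont=1 payload=0x42: acc |= 66<<0 -> completed=1 acc=66 shift=7
byte[4]=0xC5 cont=1 payload=0x45: acc |= 69<<7 -> completed=1 acc=8898 shift=14

Answer: 1 8898 14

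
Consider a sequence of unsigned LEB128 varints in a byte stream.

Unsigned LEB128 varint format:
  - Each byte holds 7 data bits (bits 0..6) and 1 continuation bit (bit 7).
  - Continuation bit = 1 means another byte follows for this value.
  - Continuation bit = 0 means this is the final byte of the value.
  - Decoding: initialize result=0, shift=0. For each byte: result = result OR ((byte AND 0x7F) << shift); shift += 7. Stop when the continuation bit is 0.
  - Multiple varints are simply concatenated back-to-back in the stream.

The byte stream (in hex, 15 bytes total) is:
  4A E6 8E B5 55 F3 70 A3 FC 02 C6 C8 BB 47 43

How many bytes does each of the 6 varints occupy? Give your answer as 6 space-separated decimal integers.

Answer: 1 4 2 3 4 1

Derivation:
  byte[0]=0x4A cont=0 payload=0x4A=74: acc |= 74<<0 -> acc=74 shift=7 [end]
Varint 1: bytes[0:1] = 4A -> value 74 (1 byte(s))
  byte[1]=0xE6 cont=1 payload=0x66=102: acc |= 102<<0 -> acc=102 shift=7
  byte[2]=0x8E cont=1 payload=0x0E=14: acc |= 14<<7 -> acc=1894 shift=14
  byte[3]=0xB5 cont=1 payload=0x35=53: acc |= 53<<14 -> acc=870246 shift=21
  byte[4]=0x55 cont=0 payload=0x55=85: acc |= 85<<21 -> acc=179128166 shift=28 [end]
Varint 2: bytes[1:5] = E6 8E B5 55 -> value 179128166 (4 byte(s))
  byte[5]=0xF3 cont=1 payload=0x73=115: acc |= 115<<0 -> acc=115 shift=7
  byte[6]=0x70 cont=0 payload=0x70=112: acc |= 112<<7 -> acc=14451 shift=14 [end]
Varint 3: bytes[5:7] = F3 70 -> value 14451 (2 byte(s))
  byte[7]=0xA3 cont=1 payload=0x23=35: acc |= 35<<0 -> acc=35 shift=7
  byte[8]=0xFC cont=1 payload=0x7C=124: acc |= 124<<7 -> acc=15907 shift=14
  byte[9]=0x02 cont=0 payload=0x02=2: acc |= 2<<14 -> acc=48675 shift=21 [end]
Varint 4: bytes[7:10] = A3 FC 02 -> value 48675 (3 byte(s))
  byte[10]=0xC6 cont=1 payload=0x46=70: acc |= 70<<0 -> acc=70 shift=7
  byte[11]=0xC8 cont=1 payload=0x48=72: acc |= 72<<7 -> acc=9286 shift=14
  byte[12]=0xBB cont=1 payload=0x3B=59: acc |= 59<<14 -> acc=975942 shift=21
  byte[13]=0x47 cont=0 payload=0x47=71: acc |= 71<<21 -> acc=149873734 shift=28 [end]
Varint 5: bytes[10:14] = C6 C8 BB 47 -> value 149873734 (4 byte(s))
  byte[14]=0x43 cont=0 payload=0x43=67: acc |= 67<<0 -> acc=67 shift=7 [end]
Varint 6: bytes[14:15] = 43 -> value 67 (1 byte(s))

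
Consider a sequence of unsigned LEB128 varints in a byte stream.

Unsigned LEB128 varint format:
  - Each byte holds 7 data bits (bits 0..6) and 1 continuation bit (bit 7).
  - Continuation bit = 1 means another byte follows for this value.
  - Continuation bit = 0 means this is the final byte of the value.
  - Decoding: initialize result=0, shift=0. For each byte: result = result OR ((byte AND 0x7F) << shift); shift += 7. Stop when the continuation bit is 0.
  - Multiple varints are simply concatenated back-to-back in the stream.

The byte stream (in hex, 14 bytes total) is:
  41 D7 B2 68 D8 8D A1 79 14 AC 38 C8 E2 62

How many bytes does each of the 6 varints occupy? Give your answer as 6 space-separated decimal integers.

  byte[0]=0x41 cont=0 payload=0x41=65: acc |= 65<<0 -> acc=65 shift=7 [end]
Varint 1: bytes[0:1] = 41 -> value 65 (1 byte(s))
  byte[1]=0xD7 cont=1 payload=0x57=87: acc |= 87<<0 -> acc=87 shift=7
  byte[2]=0xB2 cont=1 payload=0x32=50: acc |= 50<<7 -> acc=6487 shift=14
  byte[3]=0x68 cont=0 payload=0x68=104: acc |= 104<<14 -> acc=1710423 shift=21 [end]
Varint 2: bytes[1:4] = D7 B2 68 -> value 1710423 (3 byte(s))
  byte[4]=0xD8 cont=1 payload=0x58=88: acc |= 88<<0 -> acc=88 shift=7
  byte[5]=0x8D cont=1 payload=0x0D=13: acc |= 13<<7 -> acc=1752 shift=14
  byte[6]=0xA1 cont=1 payload=0x21=33: acc |= 33<<14 -> acc=542424 shift=21
  byte[7]=0x79 cont=0 payload=0x79=121: acc |= 121<<21 -> acc=254297816 shift=28 [end]
Varint 3: bytes[4:8] = D8 8D A1 79 -> value 254297816 (4 byte(s))
  byte[8]=0x14 cont=0 payload=0x14=20: acc |= 20<<0 -> acc=20 shift=7 [end]
Varint 4: bytes[8:9] = 14 -> value 20 (1 byte(s))
  byte[9]=0xAC cont=1 payload=0x2C=44: acc |= 44<<0 -> acc=44 shift=7
  byte[10]=0x38 cont=0 payload=0x38=56: acc |= 56<<7 -> acc=7212 shift=14 [end]
Varint 5: bytes[9:11] = AC 38 -> value 7212 (2 byte(s))
  byte[11]=0xC8 cont=1 payload=0x48=72: acc |= 72<<0 -> acc=72 shift=7
  byte[12]=0xE2 cont=1 payload=0x62=98: acc |= 98<<7 -> acc=12616 shift=14
  byte[13]=0x62 cont=0 payload=0x62=98: acc |= 98<<14 -> acc=1618248 shift=21 [end]
Varint 6: bytes[11:14] = C8 E2 62 -> value 1618248 (3 byte(s))

Answer: 1 3 4 1 2 3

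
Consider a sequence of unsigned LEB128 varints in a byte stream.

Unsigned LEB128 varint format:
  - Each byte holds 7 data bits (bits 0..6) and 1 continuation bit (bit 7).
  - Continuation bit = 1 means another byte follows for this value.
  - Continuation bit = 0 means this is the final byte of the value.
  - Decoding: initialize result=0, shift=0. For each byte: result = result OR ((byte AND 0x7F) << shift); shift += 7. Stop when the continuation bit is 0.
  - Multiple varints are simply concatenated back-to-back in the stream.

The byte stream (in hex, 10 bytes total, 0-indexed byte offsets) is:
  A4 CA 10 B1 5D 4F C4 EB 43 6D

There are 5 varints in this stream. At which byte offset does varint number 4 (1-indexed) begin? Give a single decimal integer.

  byte[0]=0xA4 cont=1 payload=0x24=36: acc |= 36<<0 -> acc=36 shift=7
  byte[1]=0xCA cont=1 payload=0x4A=74: acc |= 74<<7 -> acc=9508 shift=14
  byte[2]=0x10 cont=0 payload=0x10=16: acc |= 16<<14 -> acc=271652 shift=21 [end]
Varint 1: bytes[0:3] = A4 CA 10 -> value 271652 (3 byte(s))
  byte[3]=0xB1 cont=1 payload=0x31=49: acc |= 49<<0 -> acc=49 shift=7
  byte[4]=0x5D cont=0 payload=0x5D=93: acc |= 93<<7 -> acc=11953 shift=14 [end]
Varint 2: bytes[3:5] = B1 5D -> value 11953 (2 byte(s))
  byte[5]=0x4F cont=0 payload=0x4F=79: acc |= 79<<0 -> acc=79 shift=7 [end]
Varint 3: bytes[5:6] = 4F -> value 79 (1 byte(s))
  byte[6]=0xC4 cont=1 payload=0x44=68: acc |= 68<<0 -> acc=68 shift=7
  byte[7]=0xEB cont=1 payload=0x6B=107: acc |= 107<<7 -> acc=13764 shift=14
  byte[8]=0x43 cont=0 payload=0x43=67: acc |= 67<<14 -> acc=1111492 shift=21 [end]
Varint 4: bytes[6:9] = C4 EB 43 -> value 1111492 (3 byte(s))
  byte[9]=0x6D cont=0 payload=0x6D=109: acc |= 109<<0 -> acc=109 shift=7 [end]
Varint 5: bytes[9:10] = 6D -> value 109 (1 byte(s))

Answer: 6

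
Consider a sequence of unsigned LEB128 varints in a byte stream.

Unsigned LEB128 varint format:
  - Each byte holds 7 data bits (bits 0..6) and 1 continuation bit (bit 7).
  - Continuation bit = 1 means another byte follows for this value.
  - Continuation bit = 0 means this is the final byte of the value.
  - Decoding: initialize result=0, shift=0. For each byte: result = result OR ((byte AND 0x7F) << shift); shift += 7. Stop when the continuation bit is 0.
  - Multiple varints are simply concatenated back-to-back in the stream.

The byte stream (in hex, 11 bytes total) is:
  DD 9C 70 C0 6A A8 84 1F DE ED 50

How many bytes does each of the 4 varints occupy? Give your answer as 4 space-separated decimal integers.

  byte[0]=0xDD cont=1 payload=0x5D=93: acc |= 93<<0 -> acc=93 shift=7
  byte[1]=0x9C cont=1 payload=0x1C=28: acc |= 28<<7 -> acc=3677 shift=14
  byte[2]=0x70 cont=0 payload=0x70=112: acc |= 112<<14 -> acc=1838685 shift=21 [end]
Varint 1: bytes[0:3] = DD 9C 70 -> value 1838685 (3 byte(s))
  byte[3]=0xC0 cont=1 payload=0x40=64: acc |= 64<<0 -> acc=64 shift=7
  byte[4]=0x6A cont=0 payload=0x6A=106: acc |= 106<<7 -> acc=13632 shift=14 [end]
Varint 2: bytes[3:5] = C0 6A -> value 13632 (2 byte(s))
  byte[5]=0xA8 cont=1 payload=0x28=40: acc |= 40<<0 -> acc=40 shift=7
  byte[6]=0x84 cont=1 payload=0x04=4: acc |= 4<<7 -> acc=552 shift=14
  byte[7]=0x1F cont=0 payload=0x1F=31: acc |= 31<<14 -> acc=508456 shift=21 [end]
Varint 3: bytes[5:8] = A8 84 1F -> value 508456 (3 byte(s))
  byte[8]=0xDE cont=1 payload=0x5E=94: acc |= 94<<0 -> acc=94 shift=7
  byte[9]=0xED cont=1 payload=0x6D=109: acc |= 109<<7 -> acc=14046 shift=14
  byte[10]=0x50 cont=0 payload=0x50=80: acc |= 80<<14 -> acc=1324766 shift=21 [end]
Varint 4: bytes[8:11] = DE ED 50 -> value 1324766 (3 byte(s))

Answer: 3 2 3 3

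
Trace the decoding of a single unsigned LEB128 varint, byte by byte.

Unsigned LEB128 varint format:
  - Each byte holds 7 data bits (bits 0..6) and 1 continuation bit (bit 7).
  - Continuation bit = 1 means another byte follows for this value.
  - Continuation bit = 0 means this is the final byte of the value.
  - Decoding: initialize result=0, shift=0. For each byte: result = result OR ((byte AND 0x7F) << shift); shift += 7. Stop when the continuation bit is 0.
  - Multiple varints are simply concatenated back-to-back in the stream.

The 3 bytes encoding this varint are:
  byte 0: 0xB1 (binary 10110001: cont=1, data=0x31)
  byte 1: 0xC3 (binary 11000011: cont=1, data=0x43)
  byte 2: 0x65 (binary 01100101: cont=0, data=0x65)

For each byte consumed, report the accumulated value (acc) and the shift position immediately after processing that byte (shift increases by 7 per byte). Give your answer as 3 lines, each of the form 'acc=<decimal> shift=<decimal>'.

byte 0=0xB1: payload=0x31=49, contrib = 49<<0 = 49; acc -> 49, shift -> 7
byte 1=0xC3: payload=0x43=67, contrib = 67<<7 = 8576; acc -> 8625, shift -> 14
byte 2=0x65: payload=0x65=101, contrib = 101<<14 = 1654784; acc -> 1663409, shift -> 21

Answer: acc=49 shift=7
acc=8625 shift=14
acc=1663409 shift=21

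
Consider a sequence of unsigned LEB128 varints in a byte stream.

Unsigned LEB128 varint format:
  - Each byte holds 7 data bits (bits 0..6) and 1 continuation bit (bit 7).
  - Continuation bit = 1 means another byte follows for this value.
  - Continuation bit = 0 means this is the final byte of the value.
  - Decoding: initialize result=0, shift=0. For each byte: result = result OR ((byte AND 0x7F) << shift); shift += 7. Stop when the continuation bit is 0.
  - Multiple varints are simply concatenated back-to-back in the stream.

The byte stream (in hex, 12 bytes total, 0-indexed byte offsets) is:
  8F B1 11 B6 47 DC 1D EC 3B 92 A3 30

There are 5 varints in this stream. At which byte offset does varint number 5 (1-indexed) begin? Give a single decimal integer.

Answer: 9

Derivation:
  byte[0]=0x8F cont=1 payload=0x0F=15: acc |= 15<<0 -> acc=15 shift=7
  byte[1]=0xB1 cont=1 payload=0x31=49: acc |= 49<<7 -> acc=6287 shift=14
  byte[2]=0x11 cont=0 payload=0x11=17: acc |= 17<<14 -> acc=284815 shift=21 [end]
Varint 1: bytes[0:3] = 8F B1 11 -> value 284815 (3 byte(s))
  byte[3]=0xB6 cont=1 payload=0x36=54: acc |= 54<<0 -> acc=54 shift=7
  byte[4]=0x47 cont=0 payload=0x47=71: acc |= 71<<7 -> acc=9142 shift=14 [end]
Varint 2: bytes[3:5] = B6 47 -> value 9142 (2 byte(s))
  byte[5]=0xDC cont=1 payload=0x5C=92: acc |= 92<<0 -> acc=92 shift=7
  byte[6]=0x1D cont=0 payload=0x1D=29: acc |= 29<<7 -> acc=3804 shift=14 [end]
Varint 3: bytes[5:7] = DC 1D -> value 3804 (2 byte(s))
  byte[7]=0xEC cont=1 payload=0x6C=108: acc |= 108<<0 -> acc=108 shift=7
  byte[8]=0x3B cont=0 payload=0x3B=59: acc |= 59<<7 -> acc=7660 shift=14 [end]
Varint 4: bytes[7:9] = EC 3B -> value 7660 (2 byte(s))
  byte[9]=0x92 cont=1 payload=0x12=18: acc |= 18<<0 -> acc=18 shift=7
  byte[10]=0xA3 cont=1 payload=0x23=35: acc |= 35<<7 -> acc=4498 shift=14
  byte[11]=0x30 cont=0 payload=0x30=48: acc |= 48<<14 -> acc=790930 shift=21 [end]
Varint 5: bytes[9:12] = 92 A3 30 -> value 790930 (3 byte(s))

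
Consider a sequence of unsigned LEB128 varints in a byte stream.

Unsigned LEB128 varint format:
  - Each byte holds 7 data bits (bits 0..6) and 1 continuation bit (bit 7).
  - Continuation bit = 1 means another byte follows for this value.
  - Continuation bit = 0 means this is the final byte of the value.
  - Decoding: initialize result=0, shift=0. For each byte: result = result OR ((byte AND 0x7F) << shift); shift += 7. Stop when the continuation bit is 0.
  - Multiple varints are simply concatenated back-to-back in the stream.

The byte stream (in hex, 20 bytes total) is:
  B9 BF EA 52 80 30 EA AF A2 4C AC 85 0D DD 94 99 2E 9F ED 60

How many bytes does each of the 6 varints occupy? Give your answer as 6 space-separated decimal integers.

  byte[0]=0xB9 cont=1 payload=0x39=57: acc |= 57<<0 -> acc=57 shift=7
  byte[1]=0xBF cont=1 payload=0x3F=63: acc |= 63<<7 -> acc=8121 shift=14
  byte[2]=0xEA cont=1 payload=0x6A=106: acc |= 106<<14 -> acc=1744825 shift=21
  byte[3]=0x52 cont=0 payload=0x52=82: acc |= 82<<21 -> acc=173711289 shift=28 [end]
Varint 1: bytes[0:4] = B9 BF EA 52 -> value 173711289 (4 byte(s))
  byte[4]=0x80 cont=1 payload=0x00=0: acc |= 0<<0 -> acc=0 shift=7
  byte[5]=0x30 cont=0 payload=0x30=48: acc |= 48<<7 -> acc=6144 shift=14 [end]
Varint 2: bytes[4:6] = 80 30 -> value 6144 (2 byte(s))
  byte[6]=0xEA cont=1 payload=0x6A=106: acc |= 106<<0 -> acc=106 shift=7
  byte[7]=0xAF cont=1 payload=0x2F=47: acc |= 47<<7 -> acc=6122 shift=14
  byte[8]=0xA2 cont=1 payload=0x22=34: acc |= 34<<14 -> acc=563178 shift=21
  byte[9]=0x4C cont=0 payload=0x4C=76: acc |= 76<<21 -> acc=159946730 shift=28 [end]
Varint 3: bytes[6:10] = EA AF A2 4C -> value 159946730 (4 byte(s))
  byte[10]=0xAC cont=1 payload=0x2C=44: acc |= 44<<0 -> acc=44 shift=7
  byte[11]=0x85 cont=1 payload=0x05=5: acc |= 5<<7 -> acc=684 shift=14
  byte[12]=0x0D cont=0 payload=0x0D=13: acc |= 13<<14 -> acc=213676 shift=21 [end]
Varint 4: bytes[10:13] = AC 85 0D -> value 213676 (3 byte(s))
  byte[13]=0xDD cont=1 payload=0x5D=93: acc |= 93<<0 -> acc=93 shift=7
  byte[14]=0x94 cont=1 payload=0x14=20: acc |= 20<<7 -> acc=2653 shift=14
  byte[15]=0x99 cont=1 payload=0x19=25: acc |= 25<<14 -> acc=412253 shift=21
  byte[16]=0x2E cont=0 payload=0x2E=46: acc |= 46<<21 -> acc=96881245 shift=28 [end]
Varint 5: bytes[13:17] = DD 94 99 2E -> value 96881245 (4 byte(s))
  byte[17]=0x9F cont=1 payload=0x1F=31: acc |= 31<<0 -> acc=31 shift=7
  byte[18]=0xED cont=1 payload=0x6D=109: acc |= 109<<7 -> acc=13983 shift=14
  byte[19]=0x60 cont=0 payload=0x60=96: acc |= 96<<14 -> acc=1586847 shift=21 [end]
Varint 6: bytes[17:20] = 9F ED 60 -> value 1586847 (3 byte(s))

Answer: 4 2 4 3 4 3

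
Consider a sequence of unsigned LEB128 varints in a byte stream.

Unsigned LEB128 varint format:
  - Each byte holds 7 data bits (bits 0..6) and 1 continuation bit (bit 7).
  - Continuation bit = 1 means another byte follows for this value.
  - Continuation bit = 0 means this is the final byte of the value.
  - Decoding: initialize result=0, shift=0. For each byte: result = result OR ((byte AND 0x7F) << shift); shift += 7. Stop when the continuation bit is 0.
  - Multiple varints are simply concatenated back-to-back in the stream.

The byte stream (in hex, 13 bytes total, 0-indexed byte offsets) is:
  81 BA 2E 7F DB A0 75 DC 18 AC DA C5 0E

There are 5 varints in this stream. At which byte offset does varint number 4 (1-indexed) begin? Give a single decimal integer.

Answer: 7

Derivation:
  byte[0]=0x81 cont=1 payload=0x01=1: acc |= 1<<0 -> acc=1 shift=7
  byte[1]=0xBA cont=1 payload=0x3A=58: acc |= 58<<7 -> acc=7425 shift=14
  byte[2]=0x2E cont=0 payload=0x2E=46: acc |= 46<<14 -> acc=761089 shift=21 [end]
Varint 1: bytes[0:3] = 81 BA 2E -> value 761089 (3 byte(s))
  byte[3]=0x7F cont=0 payload=0x7F=127: acc |= 127<<0 -> acc=127 shift=7 [end]
Varint 2: bytes[3:4] = 7F -> value 127 (1 byte(s))
  byte[4]=0xDB cont=1 payload=0x5B=91: acc |= 91<<0 -> acc=91 shift=7
  byte[5]=0xA0 cont=1 payload=0x20=32: acc |= 32<<7 -> acc=4187 shift=14
  byte[6]=0x75 cont=0 payload=0x75=117: acc |= 117<<14 -> acc=1921115 shift=21 [end]
Varint 3: bytes[4:7] = DB A0 75 -> value 1921115 (3 byte(s))
  byte[7]=0xDC cont=1 payload=0x5C=92: acc |= 92<<0 -> acc=92 shift=7
  byte[8]=0x18 cont=0 payload=0x18=24: acc |= 24<<7 -> acc=3164 shift=14 [end]
Varint 4: bytes[7:9] = DC 18 -> value 3164 (2 byte(s))
  byte[9]=0xAC cont=1 payload=0x2C=44: acc |= 44<<0 -> acc=44 shift=7
  byte[10]=0xDA cont=1 payload=0x5A=90: acc |= 90<<7 -> acc=11564 shift=14
  byte[11]=0xC5 cont=1 payload=0x45=69: acc |= 69<<14 -> acc=1142060 shift=21
  byte[12]=0x0E cont=0 payload=0x0E=14: acc |= 14<<21 -> acc=30502188 shift=28 [end]
Varint 5: bytes[9:13] = AC DA C5 0E -> value 30502188 (4 byte(s))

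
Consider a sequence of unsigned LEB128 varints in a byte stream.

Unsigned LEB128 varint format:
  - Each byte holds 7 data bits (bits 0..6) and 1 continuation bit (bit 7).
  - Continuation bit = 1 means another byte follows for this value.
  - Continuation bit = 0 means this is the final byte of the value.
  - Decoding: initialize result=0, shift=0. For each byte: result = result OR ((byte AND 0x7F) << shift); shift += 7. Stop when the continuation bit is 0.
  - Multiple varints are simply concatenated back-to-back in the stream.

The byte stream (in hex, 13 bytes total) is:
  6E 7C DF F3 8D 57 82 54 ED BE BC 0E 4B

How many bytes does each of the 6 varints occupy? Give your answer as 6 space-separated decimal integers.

Answer: 1 1 4 2 4 1

Derivation:
  byte[0]=0x6E cont=0 payload=0x6E=110: acc |= 110<<0 -> acc=110 shift=7 [end]
Varint 1: bytes[0:1] = 6E -> value 110 (1 byte(s))
  byte[1]=0x7C cont=0 payload=0x7C=124: acc |= 124<<0 -> acc=124 shift=7 [end]
Varint 2: bytes[1:2] = 7C -> value 124 (1 byte(s))
  byte[2]=0xDF cont=1 payload=0x5F=95: acc |= 95<<0 -> acc=95 shift=7
  byte[3]=0xF3 cont=1 payload=0x73=115: acc |= 115<<7 -> acc=14815 shift=14
  byte[4]=0x8D cont=1 payload=0x0D=13: acc |= 13<<14 -> acc=227807 shift=21
  byte[5]=0x57 cont=0 payload=0x57=87: acc |= 87<<21 -> acc=182680031 shift=28 [end]
Varint 3: bytes[2:6] = DF F3 8D 57 -> value 182680031 (4 byte(s))
  byte[6]=0x82 cont=1 payload=0x02=2: acc |= 2<<0 -> acc=2 shift=7
  byte[7]=0x54 cont=0 payload=0x54=84: acc |= 84<<7 -> acc=10754 shift=14 [end]
Varint 4: bytes[6:8] = 82 54 -> value 10754 (2 byte(s))
  byte[8]=0xED cont=1 payload=0x6D=109: acc |= 109<<0 -> acc=109 shift=7
  byte[9]=0xBE cont=1 payload=0x3E=62: acc |= 62<<7 -> acc=8045 shift=14
  byte[10]=0xBC cont=1 payload=0x3C=60: acc |= 60<<14 -> acc=991085 shift=21
  byte[11]=0x0E cont=0 payload=0x0E=14: acc |= 14<<21 -> acc=30351213 shift=28 [end]
Varint 5: bytes[8:12] = ED BE BC 0E -> value 30351213 (4 byte(s))
  byte[12]=0x4B cont=0 payload=0x4B=75: acc |= 75<<0 -> acc=75 shift=7 [end]
Varint 6: bytes[12:13] = 4B -> value 75 (1 byte(s))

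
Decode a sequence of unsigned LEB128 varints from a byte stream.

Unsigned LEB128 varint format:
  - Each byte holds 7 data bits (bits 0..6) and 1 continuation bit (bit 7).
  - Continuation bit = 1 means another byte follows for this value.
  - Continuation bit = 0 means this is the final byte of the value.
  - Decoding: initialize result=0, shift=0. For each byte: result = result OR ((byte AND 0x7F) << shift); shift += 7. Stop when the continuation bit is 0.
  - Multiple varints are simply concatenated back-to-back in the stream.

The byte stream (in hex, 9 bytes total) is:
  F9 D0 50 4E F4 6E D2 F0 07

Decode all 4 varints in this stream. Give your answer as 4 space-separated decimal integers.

Answer: 1321081 78 14196 129106

Derivation:
  byte[0]=0xF9 cont=1 payload=0x79=121: acc |= 121<<0 -> acc=121 shift=7
  byte[1]=0xD0 cont=1 payload=0x50=80: acc |= 80<<7 -> acc=10361 shift=14
  byte[2]=0x50 cont=0 payload=0x50=80: acc |= 80<<14 -> acc=1321081 shift=21 [end]
Varint 1: bytes[0:3] = F9 D0 50 -> value 1321081 (3 byte(s))
  byte[3]=0x4E cont=0 payload=0x4E=78: acc |= 78<<0 -> acc=78 shift=7 [end]
Varint 2: bytes[3:4] = 4E -> value 78 (1 byte(s))
  byte[4]=0xF4 cont=1 payload=0x74=116: acc |= 116<<0 -> acc=116 shift=7
  byte[5]=0x6E cont=0 payload=0x6E=110: acc |= 110<<7 -> acc=14196 shift=14 [end]
Varint 3: bytes[4:6] = F4 6E -> value 14196 (2 byte(s))
  byte[6]=0xD2 cont=1 payload=0x52=82: acc |= 82<<0 -> acc=82 shift=7
  byte[7]=0xF0 cont=1 payload=0x70=112: acc |= 112<<7 -> acc=14418 shift=14
  byte[8]=0x07 cont=0 payload=0x07=7: acc |= 7<<14 -> acc=129106 shift=21 [end]
Varint 4: bytes[6:9] = D2 F0 07 -> value 129106 (3 byte(s))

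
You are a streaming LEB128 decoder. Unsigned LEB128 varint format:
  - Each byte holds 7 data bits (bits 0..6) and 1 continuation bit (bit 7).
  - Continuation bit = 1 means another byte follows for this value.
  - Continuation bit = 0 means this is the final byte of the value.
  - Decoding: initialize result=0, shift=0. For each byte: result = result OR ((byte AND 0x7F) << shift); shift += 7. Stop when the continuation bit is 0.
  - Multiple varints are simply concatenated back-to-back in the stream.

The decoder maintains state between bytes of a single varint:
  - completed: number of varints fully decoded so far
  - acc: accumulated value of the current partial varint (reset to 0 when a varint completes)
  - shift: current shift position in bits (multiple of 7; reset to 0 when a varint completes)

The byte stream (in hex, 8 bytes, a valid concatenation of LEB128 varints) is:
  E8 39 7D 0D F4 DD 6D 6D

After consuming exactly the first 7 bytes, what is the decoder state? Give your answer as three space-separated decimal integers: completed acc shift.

byte[0]=0xE8 cont=1 payload=0x68: acc |= 104<<0 -> completed=0 acc=104 shift=7
byte[1]=0x39 cont=0 payload=0x39: varint #1 complete (value=7400); reset -> completed=1 acc=0 shift=0
byte[2]=0x7D cont=0 payload=0x7D: varint #2 complete (value=125); reset -> completed=2 acc=0 shift=0
byte[3]=0x0D cont=0 payload=0x0D: varint #3 complete (value=13); reset -> completed=3 acc=0 shift=0
byte[4]=0xF4 cont=1 payload=0x74: acc |= 116<<0 -> completed=3 acc=116 shift=7
byte[5]=0xDD cont=1 payload=0x5D: acc |= 93<<7 -> completed=3 acc=12020 shift=14
byte[6]=0x6D cont=0 payload=0x6D: varint #4 complete (value=1797876); reset -> completed=4 acc=0 shift=0

Answer: 4 0 0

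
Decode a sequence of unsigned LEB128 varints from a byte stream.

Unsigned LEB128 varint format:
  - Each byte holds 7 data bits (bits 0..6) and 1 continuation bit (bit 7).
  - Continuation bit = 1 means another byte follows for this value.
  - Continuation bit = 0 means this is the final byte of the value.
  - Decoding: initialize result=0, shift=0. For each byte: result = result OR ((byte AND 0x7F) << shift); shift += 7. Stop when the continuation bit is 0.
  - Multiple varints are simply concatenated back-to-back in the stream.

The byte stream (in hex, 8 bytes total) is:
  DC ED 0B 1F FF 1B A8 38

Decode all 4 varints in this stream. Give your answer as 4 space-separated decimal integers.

Answer: 194268 31 3583 7208

Derivation:
  byte[0]=0xDC cont=1 payload=0x5C=92: acc |= 92<<0 -> acc=92 shift=7
  byte[1]=0xED cont=1 payload=0x6D=109: acc |= 109<<7 -> acc=14044 shift=14
  byte[2]=0x0B cont=0 payload=0x0B=11: acc |= 11<<14 -> acc=194268 shift=21 [end]
Varint 1: bytes[0:3] = DC ED 0B -> value 194268 (3 byte(s))
  byte[3]=0x1F cont=0 payload=0x1F=31: acc |= 31<<0 -> acc=31 shift=7 [end]
Varint 2: bytes[3:4] = 1F -> value 31 (1 byte(s))
  byte[4]=0xFF cont=1 payload=0x7F=127: acc |= 127<<0 -> acc=127 shift=7
  byte[5]=0x1B cont=0 payload=0x1B=27: acc |= 27<<7 -> acc=3583 shift=14 [end]
Varint 3: bytes[4:6] = FF 1B -> value 3583 (2 byte(s))
  byte[6]=0xA8 cont=1 payload=0x28=40: acc |= 40<<0 -> acc=40 shift=7
  byte[7]=0x38 cont=0 payload=0x38=56: acc |= 56<<7 -> acc=7208 shift=14 [end]
Varint 4: bytes[6:8] = A8 38 -> value 7208 (2 byte(s))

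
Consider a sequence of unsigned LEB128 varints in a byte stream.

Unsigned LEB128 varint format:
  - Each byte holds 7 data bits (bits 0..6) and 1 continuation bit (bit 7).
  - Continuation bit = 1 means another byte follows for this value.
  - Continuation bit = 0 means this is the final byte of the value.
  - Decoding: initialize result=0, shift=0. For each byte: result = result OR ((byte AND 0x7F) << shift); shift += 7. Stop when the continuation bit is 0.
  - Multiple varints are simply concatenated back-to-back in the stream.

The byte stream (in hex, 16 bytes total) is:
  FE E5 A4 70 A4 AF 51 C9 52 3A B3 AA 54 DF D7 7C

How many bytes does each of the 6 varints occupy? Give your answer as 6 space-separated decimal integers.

Answer: 4 3 2 1 3 3

Derivation:
  byte[0]=0xFE cont=1 payload=0x7E=126: acc |= 126<<0 -> acc=126 shift=7
  byte[1]=0xE5 cont=1 payload=0x65=101: acc |= 101<<7 -> acc=13054 shift=14
  byte[2]=0xA4 cont=1 payload=0x24=36: acc |= 36<<14 -> acc=602878 shift=21
  byte[3]=0x70 cont=0 payload=0x70=112: acc |= 112<<21 -> acc=235483902 shift=28 [end]
Varint 1: bytes[0:4] = FE E5 A4 70 -> value 235483902 (4 byte(s))
  byte[4]=0xA4 cont=1 payload=0x24=36: acc |= 36<<0 -> acc=36 shift=7
  byte[5]=0xAF cont=1 payload=0x2F=47: acc |= 47<<7 -> acc=6052 shift=14
  byte[6]=0x51 cont=0 payload=0x51=81: acc |= 81<<14 -> acc=1333156 shift=21 [end]
Varint 2: bytes[4:7] = A4 AF 51 -> value 1333156 (3 byte(s))
  byte[7]=0xC9 cont=1 payload=0x49=73: acc |= 73<<0 -> acc=73 shift=7
  byte[8]=0x52 cont=0 payload=0x52=82: acc |= 82<<7 -> acc=10569 shift=14 [end]
Varint 3: bytes[7:9] = C9 52 -> value 10569 (2 byte(s))
  byte[9]=0x3A cont=0 payload=0x3A=58: acc |= 58<<0 -> acc=58 shift=7 [end]
Varint 4: bytes[9:10] = 3A -> value 58 (1 byte(s))
  byte[10]=0xB3 cont=1 payload=0x33=51: acc |= 51<<0 -> acc=51 shift=7
  byte[11]=0xAA cont=1 payload=0x2A=42: acc |= 42<<7 -> acc=5427 shift=14
  byte[12]=0x54 cont=0 payload=0x54=84: acc |= 84<<14 -> acc=1381683 shift=21 [end]
Varint 5: bytes[10:13] = B3 AA 54 -> value 1381683 (3 byte(s))
  byte[13]=0xDF cont=1 payload=0x5F=95: acc |= 95<<0 -> acc=95 shift=7
  byte[14]=0xD7 cont=1 payload=0x57=87: acc |= 87<<7 -> acc=11231 shift=14
  byte[15]=0x7C cont=0 payload=0x7C=124: acc |= 124<<14 -> acc=2042847 shift=21 [end]
Varint 6: bytes[13:16] = DF D7 7C -> value 2042847 (3 byte(s))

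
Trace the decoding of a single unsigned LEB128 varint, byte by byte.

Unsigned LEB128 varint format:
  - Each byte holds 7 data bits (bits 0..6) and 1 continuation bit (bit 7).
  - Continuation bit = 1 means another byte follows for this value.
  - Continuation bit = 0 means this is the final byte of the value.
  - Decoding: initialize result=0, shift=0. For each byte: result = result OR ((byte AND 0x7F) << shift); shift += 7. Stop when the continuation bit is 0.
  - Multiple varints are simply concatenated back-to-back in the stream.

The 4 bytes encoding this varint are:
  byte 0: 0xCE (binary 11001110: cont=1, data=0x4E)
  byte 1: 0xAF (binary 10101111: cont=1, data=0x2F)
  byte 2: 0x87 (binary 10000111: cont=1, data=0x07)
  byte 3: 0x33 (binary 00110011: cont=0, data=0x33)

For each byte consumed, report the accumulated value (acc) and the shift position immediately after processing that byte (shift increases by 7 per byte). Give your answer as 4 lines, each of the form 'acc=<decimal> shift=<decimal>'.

byte 0=0xCE: payload=0x4E=78, contrib = 78<<0 = 78; acc -> 78, shift -> 7
byte 1=0xAF: payload=0x2F=47, contrib = 47<<7 = 6016; acc -> 6094, shift -> 14
byte 2=0x87: payload=0x07=7, contrib = 7<<14 = 114688; acc -> 120782, shift -> 21
byte 3=0x33: payload=0x33=51, contrib = 51<<21 = 106954752; acc -> 107075534, shift -> 28

Answer: acc=78 shift=7
acc=6094 shift=14
acc=120782 shift=21
acc=107075534 shift=28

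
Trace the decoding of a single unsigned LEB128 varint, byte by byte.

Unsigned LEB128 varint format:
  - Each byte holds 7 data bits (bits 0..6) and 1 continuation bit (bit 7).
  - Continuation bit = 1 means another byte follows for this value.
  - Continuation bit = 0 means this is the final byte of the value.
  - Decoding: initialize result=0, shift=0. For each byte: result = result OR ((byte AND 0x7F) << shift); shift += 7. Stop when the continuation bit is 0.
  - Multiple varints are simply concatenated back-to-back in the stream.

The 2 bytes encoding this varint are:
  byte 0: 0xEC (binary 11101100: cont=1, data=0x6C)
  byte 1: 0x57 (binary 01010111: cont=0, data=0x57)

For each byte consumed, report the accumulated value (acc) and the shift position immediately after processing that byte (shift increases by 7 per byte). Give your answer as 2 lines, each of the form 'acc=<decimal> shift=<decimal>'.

Answer: acc=108 shift=7
acc=11244 shift=14

Derivation:
byte 0=0xEC: payload=0x6C=108, contrib = 108<<0 = 108; acc -> 108, shift -> 7
byte 1=0x57: payload=0x57=87, contrib = 87<<7 = 11136; acc -> 11244, shift -> 14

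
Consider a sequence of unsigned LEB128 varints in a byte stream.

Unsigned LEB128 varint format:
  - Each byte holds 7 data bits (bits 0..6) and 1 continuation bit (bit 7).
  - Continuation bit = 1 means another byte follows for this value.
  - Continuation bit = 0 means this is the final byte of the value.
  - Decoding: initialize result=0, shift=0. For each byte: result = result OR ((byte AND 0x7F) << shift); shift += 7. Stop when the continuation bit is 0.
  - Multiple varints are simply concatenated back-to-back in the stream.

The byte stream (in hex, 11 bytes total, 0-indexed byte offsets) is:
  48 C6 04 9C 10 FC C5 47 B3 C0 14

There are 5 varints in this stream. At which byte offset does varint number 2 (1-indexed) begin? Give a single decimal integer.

  byte[0]=0x48 cont=0 payload=0x48=72: acc |= 72<<0 -> acc=72 shift=7 [end]
Varint 1: bytes[0:1] = 48 -> value 72 (1 byte(s))
  byte[1]=0xC6 cont=1 payload=0x46=70: acc |= 70<<0 -> acc=70 shift=7
  byte[2]=0x04 cont=0 payload=0x04=4: acc |= 4<<7 -> acc=582 shift=14 [end]
Varint 2: bytes[1:3] = C6 04 -> value 582 (2 byte(s))
  byte[3]=0x9C cont=1 payload=0x1C=28: acc |= 28<<0 -> acc=28 shift=7
  byte[4]=0x10 cont=0 payload=0x10=16: acc |= 16<<7 -> acc=2076 shift=14 [end]
Varint 3: bytes[3:5] = 9C 10 -> value 2076 (2 byte(s))
  byte[5]=0xFC cont=1 payload=0x7C=124: acc |= 124<<0 -> acc=124 shift=7
  byte[6]=0xC5 cont=1 payload=0x45=69: acc |= 69<<7 -> acc=8956 shift=14
  byte[7]=0x47 cont=0 payload=0x47=71: acc |= 71<<14 -> acc=1172220 shift=21 [end]
Varint 4: bytes[5:8] = FC C5 47 -> value 1172220 (3 byte(s))
  byte[8]=0xB3 cont=1 payload=0x33=51: acc |= 51<<0 -> acc=51 shift=7
  byte[9]=0xC0 cont=1 payload=0x40=64: acc |= 64<<7 -> acc=8243 shift=14
  byte[10]=0x14 cont=0 payload=0x14=20: acc |= 20<<14 -> acc=335923 shift=21 [end]
Varint 5: bytes[8:11] = B3 C0 14 -> value 335923 (3 byte(s))

Answer: 1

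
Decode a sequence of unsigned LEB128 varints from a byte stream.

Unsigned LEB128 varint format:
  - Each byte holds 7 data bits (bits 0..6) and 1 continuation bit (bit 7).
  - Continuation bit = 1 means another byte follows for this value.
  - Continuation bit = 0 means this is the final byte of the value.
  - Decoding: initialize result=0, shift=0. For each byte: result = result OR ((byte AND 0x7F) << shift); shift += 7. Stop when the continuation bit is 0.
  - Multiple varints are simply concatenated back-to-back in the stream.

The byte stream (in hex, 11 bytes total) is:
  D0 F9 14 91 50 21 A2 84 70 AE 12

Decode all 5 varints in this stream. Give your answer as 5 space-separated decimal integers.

  byte[0]=0xD0 cont=1 payload=0x50=80: acc |= 80<<0 -> acc=80 shift=7
  byte[1]=0xF9 cont=1 payload=0x79=121: acc |= 121<<7 -> acc=15568 shift=14
  byte[2]=0x14 cont=0 payload=0x14=20: acc |= 20<<14 -> acc=343248 shift=21 [end]
Varint 1: bytes[0:3] = D0 F9 14 -> value 343248 (3 byte(s))
  byte[3]=0x91 cont=1 payload=0x11=17: acc |= 17<<0 -> acc=17 shift=7
  byte[4]=0x50 cont=0 payload=0x50=80: acc |= 80<<7 -> acc=10257 shift=14 [end]
Varint 2: bytes[3:5] = 91 50 -> value 10257 (2 byte(s))
  byte[5]=0x21 cont=0 payload=0x21=33: acc |= 33<<0 -> acc=33 shift=7 [end]
Varint 3: bytes[5:6] = 21 -> value 33 (1 byte(s))
  byte[6]=0xA2 cont=1 payload=0x22=34: acc |= 34<<0 -> acc=34 shift=7
  byte[7]=0x84 cont=1 payload=0x04=4: acc |= 4<<7 -> acc=546 shift=14
  byte[8]=0x70 cont=0 payload=0x70=112: acc |= 112<<14 -> acc=1835554 shift=21 [end]
Varint 4: bytes[6:9] = A2 84 70 -> value 1835554 (3 byte(s))
  byte[9]=0xAE cont=1 payload=0x2E=46: acc |= 46<<0 -> acc=46 shift=7
  byte[10]=0x12 cont=0 payload=0x12=18: acc |= 18<<7 -> acc=2350 shift=14 [end]
Varint 5: bytes[9:11] = AE 12 -> value 2350 (2 byte(s))

Answer: 343248 10257 33 1835554 2350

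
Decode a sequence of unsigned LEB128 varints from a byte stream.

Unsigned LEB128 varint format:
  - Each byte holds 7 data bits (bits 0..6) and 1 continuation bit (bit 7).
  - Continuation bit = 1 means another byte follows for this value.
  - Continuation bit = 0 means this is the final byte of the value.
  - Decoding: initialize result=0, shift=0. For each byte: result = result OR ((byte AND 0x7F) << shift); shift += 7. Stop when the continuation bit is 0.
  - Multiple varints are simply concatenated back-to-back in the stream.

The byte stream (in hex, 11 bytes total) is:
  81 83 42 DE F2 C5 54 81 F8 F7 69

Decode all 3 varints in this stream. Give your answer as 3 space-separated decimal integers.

  byte[0]=0x81 cont=1 payload=0x01=1: acc |= 1<<0 -> acc=1 shift=7
  byte[1]=0x83 cont=1 payload=0x03=3: acc |= 3<<7 -> acc=385 shift=14
  byte[2]=0x42 cont=0 payload=0x42=66: acc |= 66<<14 -> acc=1081729 shift=21 [end]
Varint 1: bytes[0:3] = 81 83 42 -> value 1081729 (3 byte(s))
  byte[3]=0xDE cont=1 payload=0x5E=94: acc |= 94<<0 -> acc=94 shift=7
  byte[4]=0xF2 cont=1 payload=0x72=114: acc |= 114<<7 -> acc=14686 shift=14
  byte[5]=0xC5 cont=1 payload=0x45=69: acc |= 69<<14 -> acc=1145182 shift=21
  byte[6]=0x54 cont=0 payload=0x54=84: acc |= 84<<21 -> acc=177305950 shift=28 [end]
Varint 2: bytes[3:7] = DE F2 C5 54 -> value 177305950 (4 byte(s))
  byte[7]=0x81 cont=1 payload=0x01=1: acc |= 1<<0 -> acc=1 shift=7
  byte[8]=0xF8 cont=1 payload=0x78=120: acc |= 120<<7 -> acc=15361 shift=14
  byte[9]=0xF7 cont=1 payload=0x77=119: acc |= 119<<14 -> acc=1965057 shift=21
  byte[10]=0x69 cont=0 payload=0x69=105: acc |= 105<<21 -> acc=222166017 shift=28 [end]
Varint 3: bytes[7:11] = 81 F8 F7 69 -> value 222166017 (4 byte(s))

Answer: 1081729 177305950 222166017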